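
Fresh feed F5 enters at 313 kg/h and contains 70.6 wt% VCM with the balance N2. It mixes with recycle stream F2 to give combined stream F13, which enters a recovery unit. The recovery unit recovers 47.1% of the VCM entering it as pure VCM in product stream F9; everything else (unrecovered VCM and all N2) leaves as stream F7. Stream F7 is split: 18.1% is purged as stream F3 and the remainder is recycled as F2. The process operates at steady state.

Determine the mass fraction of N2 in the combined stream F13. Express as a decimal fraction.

0.5660

N2 enters only via F5 and leaves only via the purge: 313×0.294 = 0.181×(N2 in F7), and the recovery unit passes all N2, so N2 in F13 = N2 in F7 = 508.41 kg/h.
VCM in F13: m_A = 313×0.706 + (1−0.181)·(1−0.471)·m_A, so m_A = 220.98/0.5667 = 389.9 kg/h.
F13 = 389.9 + 508.41 = 898.31 kg/h.
N2 fraction in F13 = 508.41/898.31 = 0.5660.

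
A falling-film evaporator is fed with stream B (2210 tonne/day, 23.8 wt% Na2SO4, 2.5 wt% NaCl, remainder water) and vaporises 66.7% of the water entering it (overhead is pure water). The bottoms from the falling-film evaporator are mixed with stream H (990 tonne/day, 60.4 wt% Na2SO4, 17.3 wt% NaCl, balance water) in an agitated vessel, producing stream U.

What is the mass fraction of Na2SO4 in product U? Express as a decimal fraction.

0.5318

Vapour removed = 0.667×0.737×2210 = 1086.4 tonne/day; concentrate = 1123.6 tonne/day.
Na2SO4 reaching the mixer = 525.98 (from concentrate) + 990×0.604 = 1123.9 tonne/day.
Product flow = 1123.6 + 990 = 2113.6 tonne/day; Na2SO4 fraction = 0.5318.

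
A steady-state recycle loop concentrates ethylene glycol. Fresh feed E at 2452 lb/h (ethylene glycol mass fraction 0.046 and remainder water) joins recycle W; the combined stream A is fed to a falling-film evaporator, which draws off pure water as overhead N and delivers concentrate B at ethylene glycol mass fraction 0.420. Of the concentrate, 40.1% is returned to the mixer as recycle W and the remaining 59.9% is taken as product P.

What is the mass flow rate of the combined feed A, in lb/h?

2632 lb/h

Overall ethylene glycol balance (none leaves overhead): ethylene glycol in fresh feed = ethylene glycol in product, i.e. 2452×0.046 = (1−0.401)·B·0.420.
B = 112.79/(0.420×0.599) = 448.33 lb/h.
Recycle W = 0.401×448.33 = 179.78 lb/h.
Combined feed A = 2452 + 179.78 = 2631.8 lb/h.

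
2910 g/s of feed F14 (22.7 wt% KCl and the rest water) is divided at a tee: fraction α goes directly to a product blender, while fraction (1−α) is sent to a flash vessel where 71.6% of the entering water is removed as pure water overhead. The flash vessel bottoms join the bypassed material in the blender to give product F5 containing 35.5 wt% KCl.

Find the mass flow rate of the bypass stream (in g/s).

All 2910×0.227 = 660.57 g/s of KCl reaches F5, so F5 = 660.57/0.355 = 1860.8 g/s and vapour = 1049.2 g/s.
The evaporator receives (1−α)·2910 of feed at 0.773 water and removes 0.716 of that water:
0.716×0.773×(1−α)×2910 = 1049.2
(1−α) = 1049.2/1610.6 = 0.6515;  α = 0.3485.
Bypass flow = 0.3485×2910 = 1014.2 g/s.

1014 g/s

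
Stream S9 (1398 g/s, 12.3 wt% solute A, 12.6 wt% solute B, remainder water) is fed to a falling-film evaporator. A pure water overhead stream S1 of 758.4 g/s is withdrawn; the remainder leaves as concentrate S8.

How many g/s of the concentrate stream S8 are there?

Concentrate = 1398 − 758.4 = 639.6 g/s.

639.6 g/s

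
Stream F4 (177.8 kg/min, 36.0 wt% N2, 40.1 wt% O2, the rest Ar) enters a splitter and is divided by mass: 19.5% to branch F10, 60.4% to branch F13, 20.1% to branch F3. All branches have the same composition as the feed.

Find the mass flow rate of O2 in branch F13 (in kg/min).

Branch F13 total = 0.604×177.8 = 107.39 kg/min.
O2 in F13 = 0.401×107.39 = 43.064 kg/min.

43.06 kg/min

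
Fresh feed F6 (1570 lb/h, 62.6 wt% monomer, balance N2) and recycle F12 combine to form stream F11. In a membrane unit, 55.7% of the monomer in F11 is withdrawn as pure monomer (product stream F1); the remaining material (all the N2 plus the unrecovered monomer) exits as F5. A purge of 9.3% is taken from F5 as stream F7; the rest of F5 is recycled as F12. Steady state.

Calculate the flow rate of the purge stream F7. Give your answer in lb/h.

N2 enters only via F6 and leaves only via the purge: 1570×0.374 = 0.093×(N2 in F5), and the membrane unit passes all N2, so N2 in F11 = N2 in F5 = 6313.8 lb/h.
monomer in F11: m_A = 1570×0.626 + (1−0.093)·(1−0.557)·m_A, so m_A = 982.82/0.5982 = 1643 lb/h.
F5 = (1−0.557)×1643 + 6313.8 = 7041.6 lb/h.
Purge F7 = 0.093×7041.6 = 654.87 lb/h.

654.9 lb/h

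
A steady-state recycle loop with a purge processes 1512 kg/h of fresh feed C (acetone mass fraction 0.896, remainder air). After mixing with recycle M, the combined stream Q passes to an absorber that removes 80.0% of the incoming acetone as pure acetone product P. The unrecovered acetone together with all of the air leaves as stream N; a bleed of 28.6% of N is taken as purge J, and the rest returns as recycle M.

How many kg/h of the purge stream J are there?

247.6 kg/h

air enters only via C and leaves only via the purge: 1512×0.104 = 0.286×(air in N), and the absorber passes all air, so air in Q = air in N = 549.82 kg/h.
acetone in Q: m_A = 1512×0.896 + (1−0.286)·(1−0.800)·m_A, so m_A = 1354.8/0.8572 = 1580.4 kg/h.
N = (1−0.800)×1580.4 + 549.82 = 865.91 kg/h.
Purge J = 0.286×865.91 = 247.65 kg/h.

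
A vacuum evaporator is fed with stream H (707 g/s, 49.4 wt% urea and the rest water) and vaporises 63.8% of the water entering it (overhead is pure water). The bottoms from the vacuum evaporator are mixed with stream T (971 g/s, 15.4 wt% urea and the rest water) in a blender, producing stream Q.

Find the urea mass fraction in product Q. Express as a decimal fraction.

0.344

Vapour removed = 0.638×0.506×707 = 228.24 g/s; concentrate = 478.76 g/s.
urea reaching the mixer = 349.26 (from concentrate) + 971×0.154 = 498.79 g/s.
Product flow = 478.76 + 971 = 1449.8 g/s; urea fraction = 0.344.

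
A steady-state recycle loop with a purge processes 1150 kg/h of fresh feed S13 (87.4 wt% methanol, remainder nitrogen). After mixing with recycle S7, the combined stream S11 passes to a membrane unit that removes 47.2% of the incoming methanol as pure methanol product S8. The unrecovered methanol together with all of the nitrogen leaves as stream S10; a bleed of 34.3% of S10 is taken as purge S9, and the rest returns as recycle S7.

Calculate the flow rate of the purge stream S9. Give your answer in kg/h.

423.6 kg/h

nitrogen enters only via S13 and leaves only via the purge: 1150×0.126 = 0.343×(nitrogen in S10), and the membrane unit passes all nitrogen, so nitrogen in S11 = nitrogen in S10 = 422.45 kg/h.
methanol in S11: m_A = 1150×0.874 + (1−0.343)·(1−0.472)·m_A, so m_A = 1005.1/0.6531 = 1539 kg/h.
S10 = (1−0.472)×1539 + 422.45 = 1235 kg/h.
Purge S9 = 0.343×1235 = 423.61 kg/h.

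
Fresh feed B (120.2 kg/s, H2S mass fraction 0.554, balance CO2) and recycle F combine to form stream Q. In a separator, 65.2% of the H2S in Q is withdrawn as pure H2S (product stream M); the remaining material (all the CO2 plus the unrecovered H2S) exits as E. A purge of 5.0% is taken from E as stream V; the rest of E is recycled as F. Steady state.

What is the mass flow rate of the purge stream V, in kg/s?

CO2 enters only via B and leaves only via the purge: 120.2×0.446 = 0.050×(CO2 in E), and the separator passes all CO2, so CO2 in Q = CO2 in E = 1072.2 kg/s.
H2S in Q: m_A = 120.2×0.554 + (1−0.050)·(1−0.652)·m_A, so m_A = 66.591/0.6694 = 99.478 kg/s.
E = (1−0.652)×99.478 + 1072.2 = 1106.8 kg/s.
Purge V = 0.050×1106.8 = 55.34 kg/s.

55.34 kg/s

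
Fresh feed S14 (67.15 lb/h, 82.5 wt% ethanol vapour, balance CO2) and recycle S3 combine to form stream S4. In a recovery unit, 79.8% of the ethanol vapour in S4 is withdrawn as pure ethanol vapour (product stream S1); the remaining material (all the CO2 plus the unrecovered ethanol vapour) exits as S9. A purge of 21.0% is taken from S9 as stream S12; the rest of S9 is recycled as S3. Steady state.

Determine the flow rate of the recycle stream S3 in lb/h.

CO2 enters only via S14 and leaves only via the purge: 67.15×0.175 = 0.210×(CO2 in S9), and the recovery unit passes all CO2, so CO2 in S4 = CO2 in S9 = 55.958 lb/h.
ethanol vapour in S4: m_A = 67.15×0.825 + (1−0.210)·(1−0.798)·m_A, so m_A = 55.399/0.8404 = 65.918 lb/h.
S9 = (1−0.798)×65.918 + 55.958 = 69.274 lb/h.
Recycle S3 = (1−0.210)×69.274 = 54.726 lb/h.

54.73 lb/h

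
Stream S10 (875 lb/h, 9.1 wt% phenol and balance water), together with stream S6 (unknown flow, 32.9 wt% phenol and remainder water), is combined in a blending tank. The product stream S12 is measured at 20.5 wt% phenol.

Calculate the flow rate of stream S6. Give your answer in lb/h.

804.4 lb/h

Let S6 be the unknown flow. Total out = 875 + S6.
phenol balance: 79.625 + 0.329·S6 = 0.205·(875 + S6)
(0.329 − 0.205)·S6 = 0.205×875 − 79.625 = 99.75
S6 = 99.75 / 0.124 = 804.44 lb/h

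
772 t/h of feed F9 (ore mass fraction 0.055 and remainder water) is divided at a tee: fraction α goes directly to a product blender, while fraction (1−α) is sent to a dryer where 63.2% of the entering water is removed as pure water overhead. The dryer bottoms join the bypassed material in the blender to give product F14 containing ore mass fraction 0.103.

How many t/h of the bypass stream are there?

All 772×0.055 = 42.46 t/h of ore reaches F14, so F14 = 42.46/0.103 = 412.23 t/h and vapour = 359.77 t/h.
The evaporator receives (1−α)·772 of feed at 0.945 water and removes 0.632 of that water:
0.632×0.945×(1−α)×772 = 359.77
(1−α) = 359.77/461.07 = 0.7803;  α = 0.2197.
Bypass flow = 0.2197×772 = 169.62 t/h.

169.6 t/h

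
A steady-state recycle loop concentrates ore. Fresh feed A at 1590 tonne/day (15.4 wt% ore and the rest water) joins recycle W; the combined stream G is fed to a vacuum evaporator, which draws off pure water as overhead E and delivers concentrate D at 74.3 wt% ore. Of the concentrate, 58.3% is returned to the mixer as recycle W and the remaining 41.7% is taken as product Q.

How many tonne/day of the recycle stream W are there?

460.7 tonne/day

Overall ore balance (none leaves overhead): ore in fresh feed = ore in product, i.e. 1590×0.154 = (1−0.583)·D·0.743.
D = 244.86/(0.743×0.417) = 790.3 tonne/day.
Recycle W = 0.583×790.3 = 460.75 tonne/day.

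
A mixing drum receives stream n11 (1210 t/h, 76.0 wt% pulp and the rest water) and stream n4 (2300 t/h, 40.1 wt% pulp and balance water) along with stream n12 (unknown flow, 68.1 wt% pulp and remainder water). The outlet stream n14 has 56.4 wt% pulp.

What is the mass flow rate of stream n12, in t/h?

Let n12 be the unknown flow. Total out = 3510 + n12.
pulp balance: 1841.9 + 0.681·n12 = 0.564·(3510 + n12)
(0.681 − 0.564)·n12 = 0.564×3510 − 1841.9 = 137.74
n12 = 137.74 / 0.117 = 1177.3 t/h

1177 t/h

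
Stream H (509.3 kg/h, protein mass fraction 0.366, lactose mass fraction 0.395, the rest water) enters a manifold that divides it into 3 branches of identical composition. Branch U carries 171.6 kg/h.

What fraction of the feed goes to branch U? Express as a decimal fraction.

Fraction to U = 171.6/509.3 = 0.3369.

0.337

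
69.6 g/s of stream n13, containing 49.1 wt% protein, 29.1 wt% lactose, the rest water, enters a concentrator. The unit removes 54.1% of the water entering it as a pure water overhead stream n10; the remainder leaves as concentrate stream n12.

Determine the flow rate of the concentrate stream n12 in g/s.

61.39 g/s

water entering = 69.6×0.218 = 15.173 g/s; overhead removed = 0.541×15.173 = 8.2085 g/s.
Concentrate = 69.6 − 8.2085 = 61.392 g/s.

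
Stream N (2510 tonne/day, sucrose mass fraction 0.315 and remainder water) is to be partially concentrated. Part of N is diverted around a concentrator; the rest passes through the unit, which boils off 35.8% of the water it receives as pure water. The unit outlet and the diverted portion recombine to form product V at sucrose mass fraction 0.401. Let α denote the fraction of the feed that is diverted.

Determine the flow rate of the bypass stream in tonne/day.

All 2510×0.315 = 790.65 tonne/day of sucrose reaches V, so V = 790.65/0.401 = 1971.7 tonne/day and vapour = 538.3 tonne/day.
The evaporator receives (1−α)·2510 of feed at 0.685 water and removes 0.358 of that water:
0.358×0.685×(1−α)×2510 = 538.3
(1−α) = 538.3/615.53 = 0.8745;  α = 0.1255.
Bypass flow = 0.1255×2510 = 314.9 tonne/day.

314.9 tonne/day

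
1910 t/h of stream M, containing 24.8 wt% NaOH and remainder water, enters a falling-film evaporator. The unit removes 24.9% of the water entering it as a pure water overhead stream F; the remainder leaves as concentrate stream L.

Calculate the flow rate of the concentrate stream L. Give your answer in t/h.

water entering = 1910×0.752 = 1436.3 t/h; overhead removed = 0.249×1436.3 = 357.64 t/h.
Concentrate = 1910 − 357.64 = 1552.4 t/h.

1552 t/h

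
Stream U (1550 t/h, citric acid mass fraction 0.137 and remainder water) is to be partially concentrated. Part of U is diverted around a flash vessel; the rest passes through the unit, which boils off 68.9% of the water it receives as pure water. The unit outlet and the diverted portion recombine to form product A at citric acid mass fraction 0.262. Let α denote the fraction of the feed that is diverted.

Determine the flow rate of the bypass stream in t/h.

306.3 t/h

All 1550×0.137 = 212.35 t/h of citric acid reaches A, so A = 212.35/0.262 = 810.5 t/h and vapour = 739.5 t/h.
The evaporator receives (1−α)·1550 of feed at 0.863 water and removes 0.689 of that water:
0.689×0.863×(1−α)×1550 = 739.5
(1−α) = 739.5/921.64 = 0.8024;  α = 0.1976.
Bypass flow = 0.1976×1550 = 306.31 t/h.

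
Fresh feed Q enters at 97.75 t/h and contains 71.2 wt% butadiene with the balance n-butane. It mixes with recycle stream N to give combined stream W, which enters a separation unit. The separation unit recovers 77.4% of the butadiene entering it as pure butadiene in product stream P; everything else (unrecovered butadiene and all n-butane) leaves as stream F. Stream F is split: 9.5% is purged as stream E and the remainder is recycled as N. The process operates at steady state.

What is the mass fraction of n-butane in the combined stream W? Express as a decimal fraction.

0.772

n-butane enters only via Q and leaves only via the purge: 97.75×0.288 = 0.095×(n-butane in F), and the separation unit passes all n-butane, so n-butane in W = n-butane in F = 296.34 t/h.
butadiene in W: m_A = 97.75×0.712 + (1−0.095)·(1−0.774)·m_A, so m_A = 69.598/0.7955 = 87.493 t/h.
W = 87.493 + 296.34 = 383.83 t/h.
n-butane fraction in W = 296.34/383.83 = 0.772.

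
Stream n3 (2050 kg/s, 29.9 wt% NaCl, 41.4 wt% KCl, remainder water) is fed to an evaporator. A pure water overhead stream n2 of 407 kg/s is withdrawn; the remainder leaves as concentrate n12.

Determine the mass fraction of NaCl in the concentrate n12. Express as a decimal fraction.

NaCl is not removed: 2050×0.299 = 612.95 kg/s of NaCl enters n12.
Concentrate = 2050 − 407 = 1643 kg/s.
Mass fraction = 612.95/1643 = 0.373.

0.373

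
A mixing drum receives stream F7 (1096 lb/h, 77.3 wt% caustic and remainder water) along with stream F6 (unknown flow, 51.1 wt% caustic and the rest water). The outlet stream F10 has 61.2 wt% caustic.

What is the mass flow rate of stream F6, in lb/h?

1747 lb/h

Let F6 be the unknown flow. Total out = 1096 + F6.
caustic balance: 847.21 + 0.511·F6 = 0.612·(1096 + F6)
(0.511 − 0.612)·F6 = 0.612×1096 − 847.21 = -176.46
F6 = -176.46 / -0.101 = 1747.1 lb/h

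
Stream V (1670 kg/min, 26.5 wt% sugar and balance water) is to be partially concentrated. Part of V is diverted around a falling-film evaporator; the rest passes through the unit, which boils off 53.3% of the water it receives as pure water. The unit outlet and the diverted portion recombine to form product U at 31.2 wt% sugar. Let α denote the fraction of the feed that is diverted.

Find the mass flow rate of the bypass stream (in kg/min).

All 1670×0.265 = 442.55 kg/min of sugar reaches U, so U = 442.55/0.312 = 1418.4 kg/min and vapour = 251.57 kg/min.
The evaporator receives (1−α)·1670 of feed at 0.735 water and removes 0.533 of that water:
0.533×0.735×(1−α)×1670 = 251.57
(1−α) = 251.57/654.23 = 0.3845;  α = 0.6155.
Bypass flow = 0.6155×1670 = 1027.8 kg/min.

1028 kg/min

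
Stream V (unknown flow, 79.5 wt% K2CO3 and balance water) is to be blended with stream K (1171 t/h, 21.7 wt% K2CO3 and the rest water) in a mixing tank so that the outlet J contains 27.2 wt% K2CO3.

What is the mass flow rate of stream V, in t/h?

Let V be the unknown flow. Total out = 1171 + V.
K2CO3 balance: 254.11 + 0.795·V = 0.272·(1171 + V)
(0.795 − 0.272)·V = 0.272×1171 − 254.11 = 64.405
V = 64.405 / 0.523 = 123.15 t/h

123.1 t/h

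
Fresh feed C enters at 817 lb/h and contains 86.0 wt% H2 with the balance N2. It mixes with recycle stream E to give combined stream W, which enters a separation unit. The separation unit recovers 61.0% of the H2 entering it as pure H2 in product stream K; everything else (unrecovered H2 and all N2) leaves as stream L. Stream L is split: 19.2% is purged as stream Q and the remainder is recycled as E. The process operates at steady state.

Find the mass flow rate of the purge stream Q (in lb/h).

N2 enters only via C and leaves only via the purge: 817×0.140 = 0.192×(N2 in L), and the separation unit passes all N2, so N2 in W = N2 in L = 595.73 lb/h.
H2 in W: m_A = 817×0.860 + (1−0.192)·(1−0.610)·m_A, so m_A = 702.62/0.6849 = 1025.9 lb/h.
L = (1−0.610)×1025.9 + 595.73 = 995.83 lb/h.
Purge Q = 0.192×995.83 = 191.2 lb/h.

191.2 lb/h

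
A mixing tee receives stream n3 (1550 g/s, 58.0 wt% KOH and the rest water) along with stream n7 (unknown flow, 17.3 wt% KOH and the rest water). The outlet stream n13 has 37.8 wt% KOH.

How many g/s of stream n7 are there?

Let n7 be the unknown flow. Total out = 1550 + n7.
KOH balance: 899 + 0.173·n7 = 0.378·(1550 + n7)
(0.173 − 0.378)·n7 = 0.378×1550 − 899 = -313.1
n7 = -313.1 / -0.205 = 1527.3 g/s

1527 g/s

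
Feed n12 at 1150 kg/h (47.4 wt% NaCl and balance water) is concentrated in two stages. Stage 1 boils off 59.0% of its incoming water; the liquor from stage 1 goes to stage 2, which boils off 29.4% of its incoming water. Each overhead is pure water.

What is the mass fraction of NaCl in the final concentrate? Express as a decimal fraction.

0.7569

water in feed = 1150×0.526 = 604.9 kg/h.
After stage 1: water left = (1−0.590)×604.9 = 248.01; stream total = 793.11 kg/h.
After stage 2: water left = (1−0.294)×248.01 = 175.09; final concentrate = 720.19 kg/h.
NaCl fraction = 545.1/720.19 = 0.7569.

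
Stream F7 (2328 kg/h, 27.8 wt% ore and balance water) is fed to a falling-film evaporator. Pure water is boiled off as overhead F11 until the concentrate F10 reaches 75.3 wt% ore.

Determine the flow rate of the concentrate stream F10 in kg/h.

ore is conserved: 2328×0.278 = 647.18 kg/h all reports to the concentrate.
Concentrate = 647.18/(target fraction) = 859.47 kg/h.

859.5 kg/h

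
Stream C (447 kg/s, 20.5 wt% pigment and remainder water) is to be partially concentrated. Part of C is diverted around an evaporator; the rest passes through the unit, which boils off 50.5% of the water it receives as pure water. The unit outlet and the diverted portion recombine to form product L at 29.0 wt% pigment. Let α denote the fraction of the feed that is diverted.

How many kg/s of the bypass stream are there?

120.7 kg/s

All 447×0.205 = 91.635 kg/s of pigment reaches L, so L = 91.635/0.290 = 315.98 kg/s and vapour = 131.02 kg/s.
The evaporator receives (1−α)·447 of feed at 0.795 water and removes 0.505 of that water:
0.505×0.795×(1−α)×447 = 131.02
(1−α) = 131.02/179.46 = 0.7301;  α = 0.2699.
Bypass flow = 0.2699×447 = 120.66 kg/s.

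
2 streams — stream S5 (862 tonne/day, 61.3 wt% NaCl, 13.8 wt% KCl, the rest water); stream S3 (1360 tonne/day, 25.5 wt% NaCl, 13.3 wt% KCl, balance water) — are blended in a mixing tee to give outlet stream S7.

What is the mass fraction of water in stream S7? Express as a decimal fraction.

0.4712

Total flow out = 862 + 1360 = 2222 tonne/day.
water in = 862×0.249 + 1360×0.612 = 1047 tonne/day.
water mass fraction in S7 = 1047/2222 = 0.4712.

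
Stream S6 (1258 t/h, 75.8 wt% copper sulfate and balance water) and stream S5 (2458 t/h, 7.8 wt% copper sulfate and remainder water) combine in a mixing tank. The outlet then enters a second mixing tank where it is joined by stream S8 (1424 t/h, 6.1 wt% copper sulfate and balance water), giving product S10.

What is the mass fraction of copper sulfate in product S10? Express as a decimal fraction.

0.240

Overall, product flow = 5140 t/h.
copper sulfate in = 1258×0.758 + 2458×0.078 + 1424×0.061 = 1232.2 t/h.
copper sulfate fraction in S10 = 0.240.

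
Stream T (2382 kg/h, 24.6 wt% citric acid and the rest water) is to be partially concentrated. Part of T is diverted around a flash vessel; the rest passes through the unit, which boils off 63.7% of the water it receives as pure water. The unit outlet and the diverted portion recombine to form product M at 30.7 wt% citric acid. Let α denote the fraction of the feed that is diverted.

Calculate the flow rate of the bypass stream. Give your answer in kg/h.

All 2382×0.246 = 585.97 kg/h of citric acid reaches M, so M = 585.97/0.307 = 1908.7 kg/h and vapour = 473.3 kg/h.
The evaporator receives (1−α)·2382 of feed at 0.754 water and removes 0.637 of that water:
0.637×0.754×(1−α)×2382 = 473.3
(1−α) = 473.3/1144.1 = 0.4137;  α = 0.5863.
Bypass flow = 0.5863×2382 = 1396.6 kg/h.

1397 kg/h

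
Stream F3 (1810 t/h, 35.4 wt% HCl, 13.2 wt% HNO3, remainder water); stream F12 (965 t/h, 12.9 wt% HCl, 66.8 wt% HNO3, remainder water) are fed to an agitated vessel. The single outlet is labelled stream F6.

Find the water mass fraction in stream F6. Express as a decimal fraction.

Total flow out = 1810 + 965 = 2775 t/h.
water in = 1810×0.514 + 965×0.203 = 1126.2 t/h.
water mass fraction in F6 = 1126.2/2775 = 0.406.

0.406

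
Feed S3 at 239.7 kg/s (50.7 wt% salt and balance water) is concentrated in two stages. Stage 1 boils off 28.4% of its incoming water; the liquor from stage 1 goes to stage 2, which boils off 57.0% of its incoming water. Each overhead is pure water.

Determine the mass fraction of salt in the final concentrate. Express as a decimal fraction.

0.770

water in feed = 239.7×0.493 = 118.17 kg/s.
After stage 1: water left = (1−0.284)×118.17 = 84.611; stream total = 206.14 kg/s.
After stage 2: water left = (1−0.570)×84.611 = 36.383; final concentrate = 157.91 kg/s.
salt fraction = 121.53/157.91 = 0.770.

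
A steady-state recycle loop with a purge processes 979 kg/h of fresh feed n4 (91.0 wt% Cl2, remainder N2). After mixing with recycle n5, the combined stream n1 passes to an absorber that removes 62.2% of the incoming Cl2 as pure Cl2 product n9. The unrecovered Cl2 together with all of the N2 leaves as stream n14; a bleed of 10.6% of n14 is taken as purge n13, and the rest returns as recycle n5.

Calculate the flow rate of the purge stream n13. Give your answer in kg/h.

142 kg/h

N2 enters only via n4 and leaves only via the purge: 979×0.090 = 0.106×(N2 in n14), and the absorber passes all N2, so N2 in n1 = N2 in n14 = 831.23 kg/h.
Cl2 in n1: m_A = 979×0.910 + (1−0.106)·(1−0.622)·m_A, so m_A = 890.89/0.6621 = 1345.6 kg/h.
n14 = (1−0.622)×1345.6 + 831.23 = 1339.9 kg/h.
Purge n13 = 0.106×1339.9 = 142.03 kg/h.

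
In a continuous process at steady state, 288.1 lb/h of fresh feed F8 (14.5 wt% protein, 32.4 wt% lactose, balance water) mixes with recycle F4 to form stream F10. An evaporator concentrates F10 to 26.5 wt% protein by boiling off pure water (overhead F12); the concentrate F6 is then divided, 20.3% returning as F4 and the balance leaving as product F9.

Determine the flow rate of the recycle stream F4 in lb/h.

Overall protein balance (none leaves overhead): protein in fresh feed = protein in product, i.e. 288.1×0.145 = (1−0.203)·F6·0.265.
F6 = 41.775/(0.265×0.797) = 197.79 lb/h.
Recycle F4 = 0.203×197.79 = 40.152 lb/h.

40.15 lb/h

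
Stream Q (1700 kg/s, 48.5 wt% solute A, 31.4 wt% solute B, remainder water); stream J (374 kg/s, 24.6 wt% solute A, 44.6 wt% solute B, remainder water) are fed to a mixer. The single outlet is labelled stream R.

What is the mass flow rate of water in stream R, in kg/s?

water out = water in = 1700×0.201 + 374×0.308 = 456.89 kg/s.

456.9 kg/s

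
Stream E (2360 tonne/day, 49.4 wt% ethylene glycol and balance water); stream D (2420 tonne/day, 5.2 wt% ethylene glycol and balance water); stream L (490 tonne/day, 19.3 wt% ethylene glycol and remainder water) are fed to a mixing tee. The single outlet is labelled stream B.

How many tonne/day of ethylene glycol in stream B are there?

1386 tonne/day

ethylene glycol out = ethylene glycol in = 2360×0.494 + 2420×0.052 + 490×0.193 = 1386.2 tonne/day.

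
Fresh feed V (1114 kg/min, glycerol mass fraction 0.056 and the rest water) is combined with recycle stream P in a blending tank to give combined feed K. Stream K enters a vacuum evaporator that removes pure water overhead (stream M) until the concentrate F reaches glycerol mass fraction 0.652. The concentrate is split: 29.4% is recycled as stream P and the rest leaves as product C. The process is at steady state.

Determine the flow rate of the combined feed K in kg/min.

Overall glycerol balance (none leaves overhead): glycerol in fresh feed = glycerol in product, i.e. 1114×0.056 = (1−0.294)·F·0.652.
F = 62.384/(0.652×0.706) = 135.53 kg/min.
Recycle P = 0.294×135.53 = 39.844 kg/min.
Combined feed K = 1114 + 39.844 = 1153.8 kg/min.

1154 kg/min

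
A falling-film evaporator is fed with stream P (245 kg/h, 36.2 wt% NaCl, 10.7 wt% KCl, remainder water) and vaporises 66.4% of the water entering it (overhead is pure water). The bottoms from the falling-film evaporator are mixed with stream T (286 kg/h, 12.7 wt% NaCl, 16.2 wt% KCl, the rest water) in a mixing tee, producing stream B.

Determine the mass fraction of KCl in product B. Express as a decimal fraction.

0.163

Vapour removed = 0.664×0.531×245 = 86.383 kg/h; concentrate = 158.62 kg/h.
KCl reaching the mixer = 26.215 (from concentrate) + 286×0.162 = 72.547 kg/h.
Product flow = 158.62 + 286 = 444.62 kg/h; KCl fraction = 0.163.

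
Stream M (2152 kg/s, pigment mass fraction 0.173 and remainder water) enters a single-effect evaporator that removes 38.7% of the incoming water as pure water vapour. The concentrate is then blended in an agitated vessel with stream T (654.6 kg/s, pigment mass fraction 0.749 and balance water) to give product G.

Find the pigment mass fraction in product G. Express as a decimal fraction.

Vapour removed = 0.387×0.827×2152 = 688.75 kg/s; concentrate = 1463.3 kg/s.
pigment reaching the mixer = 372.3 (from concentrate) + 654.6×0.749 = 862.59 kg/s.
Product flow = 1463.3 + 654.6 = 2117.9 kg/s; pigment fraction = 0.407.

0.407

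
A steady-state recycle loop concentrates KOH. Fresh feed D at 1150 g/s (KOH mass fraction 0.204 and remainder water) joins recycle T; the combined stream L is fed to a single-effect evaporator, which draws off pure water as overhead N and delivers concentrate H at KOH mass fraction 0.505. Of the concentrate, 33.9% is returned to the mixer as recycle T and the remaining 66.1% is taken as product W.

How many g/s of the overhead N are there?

Overall KOH balance (none leaves overhead): KOH in fresh feed = KOH in product, i.e. 1150×0.204 = (1−0.339)·H·0.505.
H = 234.6/(0.505×0.661) = 702.81 g/s.
Recycle T = 0.339×702.81 = 238.25 g/s.
Combined feed L = 1150 + 238.25 = 1388.3 g/s.
Overhead N = L − H = 1388.3 − 702.81 = 685.45 g/s.

685.4 g/s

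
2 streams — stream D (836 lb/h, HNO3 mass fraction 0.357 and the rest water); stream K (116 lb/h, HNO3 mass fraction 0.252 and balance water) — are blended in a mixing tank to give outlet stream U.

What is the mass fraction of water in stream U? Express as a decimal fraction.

0.656

Total flow out = 836 + 116 = 952 lb/h.
water in = 836×0.643 + 116×0.748 = 624.32 lb/h.
water mass fraction in U = 624.32/952 = 0.656.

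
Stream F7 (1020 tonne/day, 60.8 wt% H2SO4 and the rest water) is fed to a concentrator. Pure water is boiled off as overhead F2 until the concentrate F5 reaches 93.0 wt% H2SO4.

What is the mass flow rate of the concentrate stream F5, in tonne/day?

666.8 tonne/day

H2SO4 is conserved: 1020×0.608 = 620.16 tonne/day all reports to the concentrate.
Concentrate = 620.16/(target fraction) = 666.84 tonne/day.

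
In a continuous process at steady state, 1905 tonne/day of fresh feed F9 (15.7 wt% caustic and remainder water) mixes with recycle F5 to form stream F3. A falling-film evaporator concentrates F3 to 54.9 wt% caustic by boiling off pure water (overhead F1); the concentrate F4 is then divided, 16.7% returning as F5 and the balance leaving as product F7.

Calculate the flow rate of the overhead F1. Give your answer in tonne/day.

Overall caustic balance (none leaves overhead): caustic in fresh feed = caustic in product, i.e. 1905×0.157 = (1−0.167)·F4·0.549.
F4 = 299.08/(0.549×0.833) = 654 tonne/day.
Recycle F5 = 0.167×654 = 109.22 tonne/day.
Combined feed F3 = 1905 + 109.22 = 2014.2 tonne/day.
Overhead F1 = F3 − F4 = 2014.2 − 654 = 1360.2 tonne/day.

1360 tonne/day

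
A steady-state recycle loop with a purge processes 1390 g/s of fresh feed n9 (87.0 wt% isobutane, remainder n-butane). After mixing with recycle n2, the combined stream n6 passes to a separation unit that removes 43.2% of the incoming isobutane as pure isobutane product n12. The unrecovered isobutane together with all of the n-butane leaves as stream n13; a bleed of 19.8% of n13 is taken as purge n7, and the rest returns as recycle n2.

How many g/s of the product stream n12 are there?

959.5 g/s

isobutane in n6: m_A = 1390×0.870 + (1−0.198)·(1−0.432)·m_A, so m_A = 1209.3/0.5445 = 2221.1 g/s.
Product n12 = 0.432×2221.1 = 959.51 g/s.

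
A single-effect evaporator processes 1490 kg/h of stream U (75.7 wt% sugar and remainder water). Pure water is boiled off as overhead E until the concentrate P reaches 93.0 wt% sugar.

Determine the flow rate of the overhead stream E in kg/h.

sugar is conserved: 1490×0.757 = 1127.9 kg/h all reports to the concentrate.
Concentrate = 1127.9/(target fraction) = 1212.8 kg/h.
Overhead = 1490 − 1212.8 = 277.17 kg/h.

277.2 kg/h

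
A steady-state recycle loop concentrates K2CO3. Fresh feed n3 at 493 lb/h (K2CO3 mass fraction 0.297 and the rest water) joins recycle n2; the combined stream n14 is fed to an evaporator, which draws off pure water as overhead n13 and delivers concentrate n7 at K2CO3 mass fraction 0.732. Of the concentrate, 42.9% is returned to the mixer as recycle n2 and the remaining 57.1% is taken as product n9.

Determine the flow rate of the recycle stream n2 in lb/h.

150.3 lb/h

Overall K2CO3 balance (none leaves overhead): K2CO3 in fresh feed = K2CO3 in product, i.e. 493×0.297 = (1−0.429)·n7·0.732.
n7 = 146.42/(0.732×0.571) = 350.31 lb/h.
Recycle n2 = 0.429×350.31 = 150.28 lb/h.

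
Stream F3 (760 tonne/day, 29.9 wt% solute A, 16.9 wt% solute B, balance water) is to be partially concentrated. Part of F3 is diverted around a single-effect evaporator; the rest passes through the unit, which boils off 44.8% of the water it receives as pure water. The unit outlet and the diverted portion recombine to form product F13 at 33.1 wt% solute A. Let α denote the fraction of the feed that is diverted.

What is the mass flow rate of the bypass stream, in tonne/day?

All 760×0.299 = 227.24 tonne/day of solute A reaches F13, so F13 = 227.24/0.331 = 686.53 tonne/day and vapour = 73.474 tonne/day.
The evaporator receives (1−α)·760 of feed at 0.532 water and removes 0.448 of that water:
0.448×0.532×(1−α)×760 = 73.474
(1−α) = 73.474/181.14 = 0.4056;  α = 0.5944.
Bypass flow = 0.5944×760 = 451.72 tonne/day.

451.7 tonne/day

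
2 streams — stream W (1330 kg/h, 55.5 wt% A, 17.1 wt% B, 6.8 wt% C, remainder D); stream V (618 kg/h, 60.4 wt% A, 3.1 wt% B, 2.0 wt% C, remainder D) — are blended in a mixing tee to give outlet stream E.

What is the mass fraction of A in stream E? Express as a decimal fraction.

Total flow out = 1330 + 618 = 1948 kg/h.
A in = 1330×0.555 + 618×0.604 = 1111.4 kg/h.
A mass fraction in E = 1111.4/1948 = 0.571.

0.571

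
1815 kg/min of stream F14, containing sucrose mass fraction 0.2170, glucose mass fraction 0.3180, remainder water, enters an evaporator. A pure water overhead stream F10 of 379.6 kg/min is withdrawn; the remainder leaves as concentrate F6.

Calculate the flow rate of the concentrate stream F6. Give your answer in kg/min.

1435 kg/min

Concentrate = 1815 − 379.6 = 1435.4 kg/min.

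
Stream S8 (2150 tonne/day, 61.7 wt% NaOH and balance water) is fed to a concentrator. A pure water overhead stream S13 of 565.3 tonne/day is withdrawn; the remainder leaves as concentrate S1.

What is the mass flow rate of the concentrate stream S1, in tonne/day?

1585 tonne/day

Concentrate = 2150 − 565.3 = 1584.7 tonne/day.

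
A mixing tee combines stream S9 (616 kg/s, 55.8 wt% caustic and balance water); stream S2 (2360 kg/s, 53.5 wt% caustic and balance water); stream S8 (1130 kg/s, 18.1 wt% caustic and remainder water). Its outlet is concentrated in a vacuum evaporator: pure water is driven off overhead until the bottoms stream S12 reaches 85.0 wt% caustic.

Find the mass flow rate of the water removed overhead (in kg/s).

caustic entering = 616×0.558 + 2360×0.535 + 1130×0.181 = 1810.9 kg/s.
All caustic reports to S12, so S12 = 1810.9/0.850 = 2130.4 kg/s.
Total feed = 4106 kg/s; overhead = 4106 − 2130.4 = 1975.6 kg/s.

1976 kg/s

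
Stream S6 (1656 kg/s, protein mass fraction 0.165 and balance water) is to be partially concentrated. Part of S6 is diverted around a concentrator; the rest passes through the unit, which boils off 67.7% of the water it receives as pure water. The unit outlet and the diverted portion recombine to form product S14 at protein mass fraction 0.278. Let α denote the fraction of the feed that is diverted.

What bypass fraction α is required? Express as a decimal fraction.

All 1656×0.165 = 273.24 kg/s of protein reaches S14, so S14 = 273.24/0.278 = 982.88 kg/s and vapour = 673.12 kg/s.
The evaporator receives (1−α)·1656 of feed at 0.835 water and removes 0.677 of that water:
0.677×0.835×(1−α)×1656 = 673.12
(1−α) = 673.12/936.13 = 0.7190;  α = 0.2810.

0.281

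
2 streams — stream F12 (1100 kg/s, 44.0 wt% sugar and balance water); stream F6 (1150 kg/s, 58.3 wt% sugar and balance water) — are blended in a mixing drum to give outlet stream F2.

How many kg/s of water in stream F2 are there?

water out = water in = 1100×0.560 + 1150×0.417 = 1095.6 kg/s.

1096 kg/s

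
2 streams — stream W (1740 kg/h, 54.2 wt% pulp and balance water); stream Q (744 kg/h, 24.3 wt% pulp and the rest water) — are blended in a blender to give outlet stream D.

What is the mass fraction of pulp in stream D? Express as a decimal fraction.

Total flow out = 1740 + 744 = 2484 kg/h.
pulp in = 1740×0.542 + 744×0.243 = 1123.9 kg/h.
pulp mass fraction in D = 1123.9/2484 = 0.4524.

0.4524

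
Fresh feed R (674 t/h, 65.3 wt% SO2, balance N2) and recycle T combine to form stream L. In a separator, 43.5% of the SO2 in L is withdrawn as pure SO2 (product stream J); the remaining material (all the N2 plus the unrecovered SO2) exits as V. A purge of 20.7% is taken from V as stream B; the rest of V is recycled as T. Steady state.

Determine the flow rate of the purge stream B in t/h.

327.1 t/h

N2 enters only via R and leaves only via the purge: 674×0.347 = 0.207×(N2 in V), and the separator passes all N2, so N2 in L = N2 in V = 1129.8 t/h.
SO2 in L: m_A = 674×0.653 + (1−0.207)·(1−0.435)·m_A, so m_A = 440.12/0.5520 = 797.39 t/h.
V = (1−0.435)×797.39 + 1129.8 = 1580.4 t/h.
Purge B = 0.207×1580.4 = 327.14 t/h.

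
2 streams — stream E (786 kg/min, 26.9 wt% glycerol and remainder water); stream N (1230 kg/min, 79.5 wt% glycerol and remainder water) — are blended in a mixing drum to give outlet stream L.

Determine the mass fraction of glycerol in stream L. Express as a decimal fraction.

0.590

Total flow out = 786 + 1230 = 2016 kg/min.
glycerol in = 786×0.269 + 1230×0.795 = 1189.3 kg/min.
glycerol mass fraction in L = 1189.3/2016 = 0.590.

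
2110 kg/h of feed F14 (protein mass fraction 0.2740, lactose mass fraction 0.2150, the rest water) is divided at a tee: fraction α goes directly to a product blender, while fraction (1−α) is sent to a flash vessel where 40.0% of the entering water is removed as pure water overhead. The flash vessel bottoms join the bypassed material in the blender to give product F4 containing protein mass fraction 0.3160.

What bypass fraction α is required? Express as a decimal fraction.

All 2110×0.274 = 578.14 kg/h of protein reaches F4, so F4 = 578.14/0.316 = 1829.6 kg/h and vapour = 280.44 kg/h.
The evaporator receives (1−α)·2110 of feed at 0.511 water and removes 0.400 of that water:
0.400×0.511×(1−α)×2110 = 280.44
(1−α) = 280.44/431.28 = 0.6503;  α = 0.3497.

0.350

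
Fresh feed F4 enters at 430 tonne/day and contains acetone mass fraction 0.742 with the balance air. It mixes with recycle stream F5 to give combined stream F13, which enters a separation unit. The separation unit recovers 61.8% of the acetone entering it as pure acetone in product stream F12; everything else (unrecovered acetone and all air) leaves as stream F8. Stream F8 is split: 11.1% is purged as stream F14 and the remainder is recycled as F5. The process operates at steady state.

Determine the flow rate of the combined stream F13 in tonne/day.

1483 tonne/day

air enters only via F4 and leaves only via the purge: 430×0.258 = 0.111×(air in F8), and the separation unit passes all air, so air in F13 = air in F8 = 999.46 tonne/day.
acetone in F13: m_A = 430×0.742 + (1−0.111)·(1−0.618)·m_A, so m_A = 319.06/0.6604 = 483.13 tonne/day.
F13 = 483.13 + 999.46 = 1482.6 tonne/day.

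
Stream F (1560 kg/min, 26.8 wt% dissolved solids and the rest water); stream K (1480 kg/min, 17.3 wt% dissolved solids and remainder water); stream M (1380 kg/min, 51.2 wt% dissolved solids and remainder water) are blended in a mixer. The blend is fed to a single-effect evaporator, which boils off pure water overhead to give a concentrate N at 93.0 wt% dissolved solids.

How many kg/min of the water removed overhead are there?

2935 kg/min

dissolved solids entering = 1560×0.268 + 1480×0.173 + 1380×0.512 = 1380.7 kg/min.
All dissolved solids reports to N, so N = 1380.7/0.930 = 1484.6 kg/min.
Total feed = 4420 kg/min; overhead = 4420 − 1484.6 = 2935.4 kg/min.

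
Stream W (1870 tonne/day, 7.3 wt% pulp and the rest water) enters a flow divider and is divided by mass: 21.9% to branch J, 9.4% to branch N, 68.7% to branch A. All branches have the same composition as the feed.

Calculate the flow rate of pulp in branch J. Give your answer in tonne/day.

29.9 tonne/day

Branch J total = 0.219×1870 = 409.53 tonne/day.
pulp in J = 0.073×409.53 = 29.896 tonne/day.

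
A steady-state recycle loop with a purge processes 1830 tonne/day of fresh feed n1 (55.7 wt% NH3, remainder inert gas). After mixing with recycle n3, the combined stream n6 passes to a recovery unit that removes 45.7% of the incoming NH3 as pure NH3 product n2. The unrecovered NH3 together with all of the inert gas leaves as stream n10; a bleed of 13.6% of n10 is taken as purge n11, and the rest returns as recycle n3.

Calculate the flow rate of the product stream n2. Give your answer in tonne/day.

NH3 in n6: m_A = 1830×0.557 + (1−0.136)·(1−0.457)·m_A, so m_A = 1019.3/0.5308 = 1920.2 tonne/day.
Product n2 = 0.457×1920.2 = 877.51 tonne/day.

877.5 tonne/day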